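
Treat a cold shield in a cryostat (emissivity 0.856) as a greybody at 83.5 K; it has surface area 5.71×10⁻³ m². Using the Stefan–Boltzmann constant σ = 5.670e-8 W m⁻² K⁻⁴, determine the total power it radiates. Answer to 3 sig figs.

Area A = 5.71×10⁻³ m².
P = εσAT⁴ = 0.856 × 5.670×10⁻⁸ × 5.71×10⁻³ × (83.5)⁴ = 0.0135 W.

P ≈ 0.0135 W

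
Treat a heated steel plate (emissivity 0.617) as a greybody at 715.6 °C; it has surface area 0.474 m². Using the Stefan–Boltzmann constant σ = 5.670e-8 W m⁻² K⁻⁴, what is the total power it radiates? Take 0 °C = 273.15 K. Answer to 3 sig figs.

T = 715.6 °C + 273.15 = 988.75 K.
Area A = 0.474 m².
P = εσAT⁴ = 0.617 × 5.670×10⁻⁸ × 0.474 × (988.75)⁴ = 1.58×10⁴ W.

P ≈ 1.58×10⁴ W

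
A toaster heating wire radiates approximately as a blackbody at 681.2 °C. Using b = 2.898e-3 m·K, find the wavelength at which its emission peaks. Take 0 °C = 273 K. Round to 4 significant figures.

T = 681.2 °C + 273 = 954.2 K.
Wien's displacement law: λ_max = b/T = (2.898×10⁻³ m·K)/(954.2 K) = 3.0371×10⁻⁶ m.
That is 3.037 μm, in the infrared range.

λ_max ≈ 3.037 μm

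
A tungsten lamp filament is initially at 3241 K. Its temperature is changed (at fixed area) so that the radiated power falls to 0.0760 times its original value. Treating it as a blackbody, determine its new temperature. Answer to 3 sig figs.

P ∝ T⁴, so T₂/T₁ = (P₂/P₁)^(1/4) = (0.0760)^(1/4) = 0.525053.
T₂ = 3241 × 0.525053 = 1.70×10³ K.

T₂ ≈ 1.70×10³ K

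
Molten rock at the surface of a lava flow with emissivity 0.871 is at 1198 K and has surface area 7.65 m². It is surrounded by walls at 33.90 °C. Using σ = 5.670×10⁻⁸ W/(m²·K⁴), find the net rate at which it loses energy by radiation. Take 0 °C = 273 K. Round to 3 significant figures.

Net loss ≈ 7.75×10⁵ W

Surroundings: T = 33.90 °C + 273 = 306.90 K.
Area A = 7.65 m².
Net radiated power P_net = εσA(T⁴ − T₀⁴) = 0.871×5.670×10⁻⁸×7.65×(1198⁴ − 306.90⁴).
T⁴ − T₀⁴ = 2.05981×10¹² − 8.87131×10⁹ = 2.05094×10¹² K⁴, so P_net = 7.75×10⁵ W.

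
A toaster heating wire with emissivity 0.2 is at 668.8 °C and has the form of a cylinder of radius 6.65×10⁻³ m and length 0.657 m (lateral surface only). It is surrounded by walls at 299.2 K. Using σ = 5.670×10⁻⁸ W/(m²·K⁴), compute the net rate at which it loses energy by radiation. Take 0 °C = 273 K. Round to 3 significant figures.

Net loss ≈ 242 W

T = 668.8 °C + 273 = 941.8 K.
Lateral area A = 2πrL = 2π×6.65×10⁻³×0.657 = 0.0274516 m².
Net radiated power P_net = εσA(T⁴ − T₀⁴) = 0.2×5.670×10⁻⁸×0.0274516×(941.8⁴ − 299.2⁴).
T⁴ − T₀⁴ = 7.86746×10¹¹ − 8.01394×10⁹ = 7.78732×10¹¹ K⁴, so P_net = 242 W.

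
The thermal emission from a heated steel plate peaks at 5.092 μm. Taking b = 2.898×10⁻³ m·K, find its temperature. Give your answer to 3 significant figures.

T ≈ 569 K

Wien's law gives T = b/λ_max = (2.898×10⁻³ m·K)/(5.092×10⁻⁶ m) = 569 K.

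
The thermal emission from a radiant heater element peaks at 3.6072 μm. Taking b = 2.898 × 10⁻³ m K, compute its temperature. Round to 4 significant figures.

T ≈ 803.4 K

Wien's law gives T = b/λ_max = (2.898×10⁻³ m·K)/(3.6072×10⁻⁶ m) = 803.4 K.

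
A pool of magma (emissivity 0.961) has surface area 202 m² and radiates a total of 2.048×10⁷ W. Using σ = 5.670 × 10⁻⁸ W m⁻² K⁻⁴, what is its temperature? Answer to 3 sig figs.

T ≈ 1.17×10³ K

Area A = 202 m².
P = εσAT⁴ ⇒ T = (P/(εσA))^(1/4) = (2.048×10⁷/(0.961×5.670×10⁻⁸×202))^(1/4) = 1.17×10³ K.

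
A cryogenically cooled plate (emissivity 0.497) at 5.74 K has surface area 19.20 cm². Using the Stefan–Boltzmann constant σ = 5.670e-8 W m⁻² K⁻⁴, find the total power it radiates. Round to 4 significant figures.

P ≈ 5.873×10⁻⁸ W

Area A = 19.20 cm² = 1.920×10⁻³ m².
P = εσAT⁴ = 0.497 × 5.670×10⁻⁸ × 1.920×10⁻³ × (5.74)⁴ = 5.873×10⁻⁸ W.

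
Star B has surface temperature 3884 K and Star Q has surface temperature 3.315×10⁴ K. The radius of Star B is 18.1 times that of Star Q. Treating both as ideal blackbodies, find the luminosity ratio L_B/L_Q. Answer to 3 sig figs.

L ∝ R²T⁴, so L_B/L_Q = (R_B/R_Q)²(T_B/T_Q)⁴ = (18.1)² × (3884/3.315×10⁴)⁴ = 327.61 × 1.88444×10⁻⁴ = 0.0617.

L_B/L_Q ≈ 0.0617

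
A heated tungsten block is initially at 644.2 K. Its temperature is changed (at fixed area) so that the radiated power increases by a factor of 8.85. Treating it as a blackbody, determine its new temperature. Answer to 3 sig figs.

T₂ ≈ 1.11×10³ K

P ∝ T⁴, so T₂/T₁ = (P₂/P₁)^(1/4) = (8.85)^(1/4) = 1.72479.
T₂ = 644.2 × 1.72479 = 1.11×10³ K.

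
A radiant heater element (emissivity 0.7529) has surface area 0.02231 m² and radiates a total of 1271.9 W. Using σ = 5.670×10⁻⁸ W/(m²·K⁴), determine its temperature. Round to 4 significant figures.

T ≈ 1075 K

Area A = 0.02231 m².
P = εσAT⁴ ⇒ T = (P/(εσA))^(1/4) = (1271.9/(0.7529×5.670×10⁻⁸×0.02231))^(1/4) = 1075 K.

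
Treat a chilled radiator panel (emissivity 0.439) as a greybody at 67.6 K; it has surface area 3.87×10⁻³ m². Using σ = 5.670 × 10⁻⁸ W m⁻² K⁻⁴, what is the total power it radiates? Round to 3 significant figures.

Area A = 3.87×10⁻³ m².
P = εσAT⁴ = 0.439 × 5.670×10⁻⁸ × 3.87×10⁻³ × (67.6)⁴ = 2.01×10⁻³ W.

P ≈ 2.01×10⁻³ W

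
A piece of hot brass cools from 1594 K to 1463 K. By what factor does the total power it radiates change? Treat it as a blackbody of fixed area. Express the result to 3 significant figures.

P₂/P₁ ≈ 0.710

P ∝ T⁴, so P₂/P₁ = (T₂/T₁)⁴ = (1463/1594)⁴ = (0.917817)⁴ = 0.710.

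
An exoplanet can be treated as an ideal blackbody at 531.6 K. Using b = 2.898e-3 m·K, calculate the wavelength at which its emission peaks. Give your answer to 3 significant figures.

Wien's displacement law: λ_max = b/T = (2.898×10⁻³ m·K)/(531.6 K) = 5.451×10⁻⁶ m.
That is 5.45 μm, in the infrared range.

λ_max ≈ 5.45 μm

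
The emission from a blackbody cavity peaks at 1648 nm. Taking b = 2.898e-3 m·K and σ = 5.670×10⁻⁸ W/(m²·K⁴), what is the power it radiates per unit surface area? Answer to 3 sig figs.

I ≈ 5.42×10⁵ W/m²

Wien's law: T = b/λ_max = 2.898×10⁻³/1.648×10⁻⁶ = 1758.50 K.
Then I = σT⁴ = 5.670×10⁻⁸×(1758.50)⁴ = 5.42×10⁵ W/m².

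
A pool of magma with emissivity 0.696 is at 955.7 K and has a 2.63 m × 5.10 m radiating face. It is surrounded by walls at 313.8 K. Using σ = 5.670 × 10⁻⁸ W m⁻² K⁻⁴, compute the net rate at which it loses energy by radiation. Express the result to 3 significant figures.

Net loss ≈ 4.36×10⁵ W

Area A = 2.63 × 5.10 = 13.413 m².
Net radiated power P_net = εσA(T⁴ − T₀⁴) = 0.696×5.670×10⁻⁸×13.413×(955.7⁴ − 313.8⁴).
T⁴ − T₀⁴ = 8.34231×10¹¹ − 9.69643×10⁹ = 8.24535×10¹¹ K⁴, so P_net = 4.36×10⁵ W.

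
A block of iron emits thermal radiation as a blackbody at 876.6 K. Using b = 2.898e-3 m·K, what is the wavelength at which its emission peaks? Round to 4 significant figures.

λ_max ≈ 3.306 μm

Wien's displacement law: λ_max = b/T = (2.898×10⁻³ m·K)/(876.6 K) = 3.3060×10⁻⁶ m.
That is 3.306 μm, in the infrared range.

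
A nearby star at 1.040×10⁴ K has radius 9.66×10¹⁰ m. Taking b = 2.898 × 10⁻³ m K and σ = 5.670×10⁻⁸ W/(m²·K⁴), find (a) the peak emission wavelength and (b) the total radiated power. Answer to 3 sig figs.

λ_max ≈ 279 nm; P ≈ 7.78×10³¹ W

(a) λ_max = b/T = 2.898×10⁻³/1.040×10⁴ = 2.787×10⁻⁷ m = 279 nm.
Surface area A = 4πR² = 4π(9.66×10¹⁰ m)² = 1.17264×10²³ m².
(b) P = σAT⁴ = 5.670×10⁻⁸×1.17264×10²³×(1.040×10⁴)⁴ = 7.78×10³¹ W.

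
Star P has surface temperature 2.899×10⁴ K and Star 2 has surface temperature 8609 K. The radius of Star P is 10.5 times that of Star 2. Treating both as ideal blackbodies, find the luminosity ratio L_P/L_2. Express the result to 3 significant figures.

L ∝ R²T⁴, so L_P/L_2 = (R_P/R_2)²(T_P/T_2)⁴ = (10.5)² × (2.899×10⁴/8609)⁴ = 110.25 × 128.583 = 1.42×10⁴.

L_P/L_2 ≈ 1.42×10⁴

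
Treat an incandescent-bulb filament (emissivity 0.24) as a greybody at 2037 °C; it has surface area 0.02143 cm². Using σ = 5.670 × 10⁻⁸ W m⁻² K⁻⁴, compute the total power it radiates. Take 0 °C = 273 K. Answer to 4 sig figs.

T = 2037 °C + 273 = 2310 K.
Area A = 0.02143 cm² = 2.143×10⁻⁶ m².
P = εσAT⁴ = 0.24 × 5.670×10⁻⁸ × 2.143×10⁻⁶ × (2310)⁴ = 0.8304 W.

P ≈ 0.8304 W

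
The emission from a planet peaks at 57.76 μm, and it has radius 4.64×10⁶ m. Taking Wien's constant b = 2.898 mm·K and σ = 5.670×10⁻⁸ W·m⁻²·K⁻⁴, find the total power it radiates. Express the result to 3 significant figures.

Wien's law: T = b/λ_max = 2.898×10⁻³/5.776×10⁻⁵ = 50.1731 K.
Surface area A = 4πR² = 4π(4.64×10⁶ m)² = 2.70549×10¹⁴ m².
Then P = σAT⁴ = 5.670×10⁻⁸×2.70549×10¹⁴×(50.1731)⁴ = 9.72×10¹³ W.

P ≈ 9.72×10¹³ W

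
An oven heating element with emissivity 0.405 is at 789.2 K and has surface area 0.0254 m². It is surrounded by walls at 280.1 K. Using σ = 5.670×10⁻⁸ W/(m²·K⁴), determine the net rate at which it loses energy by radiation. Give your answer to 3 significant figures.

Area A = 0.0254 m².
Net radiated power P_net = εσA(T⁴ − T₀⁴) = 0.405×5.670×10⁻⁸×0.0254×(789.2⁴ − 280.1⁴).
T⁴ − T₀⁴ = 3.87925×10¹¹ − 6.15535×10⁹ = 3.81770×10¹¹ K⁴, so P_net = 223 W.

Net loss ≈ 223 W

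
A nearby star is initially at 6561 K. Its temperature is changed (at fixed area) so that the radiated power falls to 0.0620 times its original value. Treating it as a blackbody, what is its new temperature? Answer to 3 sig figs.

T₂ ≈ 3.27×10³ K

P ∝ T⁴, so T₂/T₁ = (P₂/P₁)^(1/4) = (0.0620)^(1/4) = 0.498997.
T₂ = 6561 × 0.498997 = 3.27×10³ K.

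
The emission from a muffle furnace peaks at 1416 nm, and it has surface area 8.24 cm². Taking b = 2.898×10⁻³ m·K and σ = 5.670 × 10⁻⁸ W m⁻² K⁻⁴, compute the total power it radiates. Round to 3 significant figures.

P ≈ 820 W

Wien's law: T = b/λ_max = 2.898×10⁻³/1.416×10⁻⁶ = 2046.61 K.
Area A = 8.24 cm² = 8.24×10⁻⁴ m².
Then P = σAT⁴ = 5.670×10⁻⁸×8.24×10⁻⁴×(2046.61)⁴ = 820 W.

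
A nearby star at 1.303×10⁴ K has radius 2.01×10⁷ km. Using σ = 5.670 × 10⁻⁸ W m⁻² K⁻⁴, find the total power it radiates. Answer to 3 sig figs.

Surface area A = 4πR² = 4π(2.01×10¹⁰ m)² = 5.07694×10²¹ m².
P = σAT⁴ = 5.670×10⁻⁸ × 5.07694×10²¹ × (1.303×10⁴)⁴ = 8.30×10³⁰ W.

P ≈ 8.30×10³⁰ W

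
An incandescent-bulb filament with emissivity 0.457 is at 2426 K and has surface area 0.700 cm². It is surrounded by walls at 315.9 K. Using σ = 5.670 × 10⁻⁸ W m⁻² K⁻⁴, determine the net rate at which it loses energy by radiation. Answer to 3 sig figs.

Net loss ≈ 62.8 W

Area A = 0.700 cm² = 7.00×10⁻⁵ m².
Net radiated power P_net = εσA(T⁴ − T₀⁴) = 0.457×5.670×10⁻⁸×7.00×10⁻⁵×(2426⁴ − 315.9⁴).
T⁴ − T₀⁴ = 3.46388×10¹³ − 9.95860×10⁹ = 3.46288×10¹³ K⁴, so P_net = 62.8 W.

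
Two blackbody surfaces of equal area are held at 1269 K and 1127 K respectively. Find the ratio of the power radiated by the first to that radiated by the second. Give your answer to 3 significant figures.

With equal areas, P₁/P₂ = (T₁/T₂)⁴ = (1269/1127)⁴ = 1.61.

P₁/P₂ ≈ 1.61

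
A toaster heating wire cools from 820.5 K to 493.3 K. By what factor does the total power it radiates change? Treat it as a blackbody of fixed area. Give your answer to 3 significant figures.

P₂/P₁ ≈ 0.131

P ∝ T⁴, so P₂/P₁ = (T₂/T₁)⁴ = (493.3/820.5)⁴ = (0.601219)⁴ = 0.131.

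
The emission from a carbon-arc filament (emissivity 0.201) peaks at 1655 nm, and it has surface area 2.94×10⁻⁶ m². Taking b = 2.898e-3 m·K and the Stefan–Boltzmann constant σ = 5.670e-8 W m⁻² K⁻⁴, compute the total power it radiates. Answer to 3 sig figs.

Wien's law: T = b/λ_max = 2.898×10⁻³/1.655×10⁻⁶ = 1751.06 K.
Area A = 2.94×10⁻⁶ m².
Then P = εσAT⁴ = 0.201×5.670×10⁻⁸×2.94×10⁻⁶×(1751.06)⁴ = 0.315 W.

P ≈ 0.315 W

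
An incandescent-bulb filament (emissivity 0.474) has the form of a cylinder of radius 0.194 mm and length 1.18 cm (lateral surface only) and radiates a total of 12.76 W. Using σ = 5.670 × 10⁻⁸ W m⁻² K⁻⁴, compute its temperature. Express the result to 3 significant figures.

Lateral area A = 2πrL = 2π×1.94×10⁻⁴×0.0118 = 1.43835×10⁻⁵ m².
P = εσAT⁴ ⇒ T = (P/(εσA))^(1/4) = (12.76/(0.474×5.670×10⁻⁸×1.43835×10⁻⁵))^(1/4) = 2.40×10³ K.

T ≈ 2.40×10³ K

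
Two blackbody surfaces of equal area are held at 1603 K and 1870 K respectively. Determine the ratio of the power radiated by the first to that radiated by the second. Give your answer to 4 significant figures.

With equal areas, P₁/P₂ = (T₁/T₂)⁴ = (1603/1870)⁴ = 0.5400.

P₁/P₂ ≈ 0.5400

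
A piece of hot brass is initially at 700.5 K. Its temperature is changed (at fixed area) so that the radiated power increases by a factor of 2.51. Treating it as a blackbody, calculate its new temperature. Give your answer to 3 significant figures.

T₂ ≈ 882 K

P ∝ T⁴, so T₂/T₁ = (P₂/P₁)^(1/4) = (2.51)^(1/4) = 1.25869.
T₂ = 700.5 × 1.25869 = 882 K.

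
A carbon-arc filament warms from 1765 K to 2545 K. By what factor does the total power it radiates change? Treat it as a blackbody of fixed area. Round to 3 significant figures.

P ∝ T⁴, so P₂/P₁ = (T₂/T₁)⁴ = (2545/1765)⁴ = (1.44193)⁴ = 4.32.

P₂/P₁ ≈ 4.32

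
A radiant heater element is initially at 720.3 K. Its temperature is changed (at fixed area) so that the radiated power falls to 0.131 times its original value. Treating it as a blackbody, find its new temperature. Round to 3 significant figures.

P ∝ T⁴, so T₂/T₁ = (P₂/P₁)^(1/4) = (0.131)^(1/4) = 0.601614.
T₂ = 720.3 × 0.601614 = 433 K.

T₂ ≈ 433 K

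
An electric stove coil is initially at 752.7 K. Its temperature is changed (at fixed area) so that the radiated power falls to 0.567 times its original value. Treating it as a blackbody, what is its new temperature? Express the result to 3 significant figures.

P ∝ T⁴, so T₂/T₁ = (P₂/P₁)^(1/4) = (0.567)^(1/4) = 0.867752.
T₂ = 752.7 × 0.867752 = 653 K.

T₂ ≈ 653 K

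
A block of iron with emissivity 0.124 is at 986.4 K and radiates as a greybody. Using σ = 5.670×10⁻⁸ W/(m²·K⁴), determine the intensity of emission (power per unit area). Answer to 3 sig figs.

Stefan–Boltzmann: I = εσT⁴ = 0.124 × 5.670×10⁻⁸ × (986.4)⁴ = 6.66×10³ W/m².

I ≈ 6.66×10³ W/m²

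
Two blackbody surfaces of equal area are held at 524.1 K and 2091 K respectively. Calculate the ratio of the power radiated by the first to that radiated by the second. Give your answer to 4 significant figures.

P₁/P₂ ≈ 3.947×10⁻³

With equal areas, P₁/P₂ = (T₁/T₂)⁴ = (524.1/2091)⁴ = 3.947×10⁻³.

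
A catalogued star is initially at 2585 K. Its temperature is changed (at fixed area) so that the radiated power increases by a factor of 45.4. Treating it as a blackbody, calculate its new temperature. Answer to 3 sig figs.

T₂ ≈ 6.71×10³ K

P ∝ T⁴, so T₂/T₁ = (P₂/P₁)^(1/4) = (45.4)^(1/4) = 2.59576.
T₂ = 2585 × 2.59576 = 6.71×10³ K.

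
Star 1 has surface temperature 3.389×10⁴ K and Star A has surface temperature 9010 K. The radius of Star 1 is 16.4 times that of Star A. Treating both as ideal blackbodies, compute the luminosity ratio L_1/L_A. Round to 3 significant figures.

L_1/L_A ≈ 5.38×10⁴

L ∝ R²T⁴, so L_1/L_A = (R_1/R_A)²(T_1/T_A)⁴ = (16.4)² × (3.389×10⁴/9010)⁴ = 268.96 × 200.165 = 5.38×10⁴.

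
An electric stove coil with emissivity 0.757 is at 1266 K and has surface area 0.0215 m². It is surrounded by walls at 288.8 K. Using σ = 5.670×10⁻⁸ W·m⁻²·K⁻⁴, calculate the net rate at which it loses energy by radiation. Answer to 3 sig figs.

Area A = 0.0215 m².
Net radiated power P_net = εσA(T⁴ − T₀⁴) = 0.757×5.670×10⁻⁸×0.0215×(1266⁴ − 288.8⁴).
T⁴ − T₀⁴ = 2.56883×10¹² − 6.95647×10⁹ = 2.56187×10¹² K⁴, so P_net = 2.36×10³ W.

Net loss ≈ 2.36×10³ W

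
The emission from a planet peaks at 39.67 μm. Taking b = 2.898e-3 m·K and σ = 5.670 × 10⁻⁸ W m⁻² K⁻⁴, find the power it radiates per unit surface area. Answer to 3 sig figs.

Wien's law: T = b/λ_max = 2.898×10⁻³/3.967×10⁻⁵ = 73.0527 K.
Then I = σT⁴ = 5.670×10⁻⁸×(73.0527)⁴ = 1.61 W/m².

I ≈ 1.61 W/m²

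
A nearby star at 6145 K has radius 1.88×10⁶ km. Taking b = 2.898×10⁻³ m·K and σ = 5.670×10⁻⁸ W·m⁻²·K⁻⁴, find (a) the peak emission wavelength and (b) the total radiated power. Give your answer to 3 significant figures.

(a) λ_max = b/T = 2.898×10⁻³/6145 = 4.716×10⁻⁷ m = 472 nm.
Surface area A = 4πR² = 4π(1.88×10⁹ m)² = 4.44146×10¹⁹ m².
(b) P = σAT⁴ = 5.670×10⁻⁸×4.44146×10¹⁹×(6145)⁴ = 3.59×10²⁷ W.

λ_max ≈ 472 nm; P ≈ 3.59×10²⁷ W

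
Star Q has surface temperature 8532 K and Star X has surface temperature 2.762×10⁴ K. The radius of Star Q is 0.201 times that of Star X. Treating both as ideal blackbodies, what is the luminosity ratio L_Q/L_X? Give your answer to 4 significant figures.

L_Q/L_X ≈ 3.679×10⁻⁴

L ∝ R²T⁴, so L_Q/L_X = (R_Q/R_X)²(T_Q/T_X)⁴ = (0.201)² × (8532/2.762×10⁴)⁴ = 0.040401 × 9.10560×10⁻³ = 3.679×10⁻⁴.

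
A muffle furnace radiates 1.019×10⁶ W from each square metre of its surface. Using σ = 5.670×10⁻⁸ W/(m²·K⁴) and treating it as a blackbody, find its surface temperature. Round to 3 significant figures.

T ≈ 2.06×10³ K

I = σT⁴, so T = (I/σ)^(1/4) = (1.019×10⁶/(5.670×10⁻⁸))^(1/4) = 2.06×10³ K.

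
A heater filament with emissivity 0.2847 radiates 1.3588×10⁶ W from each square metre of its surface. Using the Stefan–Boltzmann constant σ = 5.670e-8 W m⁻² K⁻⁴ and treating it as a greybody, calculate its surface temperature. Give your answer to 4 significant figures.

I = εσT⁴, so T = (I/εσ)^(1/4) = (1.3588×10⁶/(0.2847×5.670×10⁻⁸))^(1/4) = 3029 K.

T ≈ 3029 K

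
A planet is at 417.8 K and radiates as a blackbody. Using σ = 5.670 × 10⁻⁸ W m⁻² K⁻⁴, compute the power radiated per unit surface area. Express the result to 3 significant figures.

Stefan–Boltzmann: I = σT⁴ = 5.670×10⁻⁸ × (417.8)⁴ = 1.73×10³ W/m².

I ≈ 1.73×10³ W/m²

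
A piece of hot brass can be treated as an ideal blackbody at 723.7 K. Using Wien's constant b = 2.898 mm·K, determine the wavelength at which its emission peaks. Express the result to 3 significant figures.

Wien's displacement law: λ_max = b/T = (2.898×10⁻³ m·K)/(723.7 K) = 4.004×10⁻⁶ m.
That is 4.00 μm, in the infrared range.

λ_max ≈ 4.00 μm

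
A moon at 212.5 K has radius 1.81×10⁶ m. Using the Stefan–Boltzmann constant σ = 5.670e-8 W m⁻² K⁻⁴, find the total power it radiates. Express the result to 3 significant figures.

Surface area A = 4πR² = 4π(1.81×10⁶ m)² = 4.11687×10¹³ m².
P = σAT⁴ = 5.670×10⁻⁸ × 4.11687×10¹³ × (212.5)⁴ = 4.76×10¹⁵ W.

P ≈ 4.76×10¹⁵ W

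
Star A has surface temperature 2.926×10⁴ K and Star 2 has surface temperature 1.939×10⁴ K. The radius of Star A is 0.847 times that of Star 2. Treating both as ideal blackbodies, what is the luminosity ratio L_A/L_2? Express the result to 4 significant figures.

L_A/L_2 ≈ 3.720

L ∝ R²T⁴, so L_A/L_2 = (R_A/R_2)²(T_A/T_2)⁴ = (0.847)² × (2.926×10⁴/1.939×10⁴)⁴ = 0.717409 × 5.18545 = 3.720.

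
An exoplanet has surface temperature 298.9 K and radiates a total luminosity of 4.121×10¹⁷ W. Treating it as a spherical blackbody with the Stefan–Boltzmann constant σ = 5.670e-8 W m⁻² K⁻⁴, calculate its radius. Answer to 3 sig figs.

L = 4πR²σT⁴ ⇒ R = √(L/(4πσT⁴)).
σT⁴ = 452.571 W/m², so R = √(4.121×10¹⁷/(4π×452.571)) = 8.51×10⁶ m.

R ≈ 8.51×10⁶ m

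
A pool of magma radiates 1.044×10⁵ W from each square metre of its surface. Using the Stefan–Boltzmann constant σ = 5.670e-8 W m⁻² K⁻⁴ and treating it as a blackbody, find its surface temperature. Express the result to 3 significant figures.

T ≈ 1.16×10³ K

I = σT⁴, so T = (I/σ)^(1/4) = (1.044×10⁵/(5.670×10⁻⁸))^(1/4) = 1.16×10³ K.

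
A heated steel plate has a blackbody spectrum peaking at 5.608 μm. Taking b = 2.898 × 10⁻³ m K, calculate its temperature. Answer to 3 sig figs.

Wien's law gives T = b/λ_max = (2.898×10⁻³ m·K)/(5.608×10⁻⁶ m) = 517 K.

T ≈ 517 K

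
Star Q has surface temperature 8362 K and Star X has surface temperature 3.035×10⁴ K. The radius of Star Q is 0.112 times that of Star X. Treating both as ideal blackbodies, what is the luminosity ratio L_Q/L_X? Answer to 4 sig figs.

L ∝ R²T⁴, so L_Q/L_X = (R_Q/R_X)²(T_Q/T_X)⁴ = (0.112)² × (8362/3.035×10⁴)⁴ = 0.012544 × 5.76243×10⁻³ = 7.228×10⁻⁵.

L_Q/L_X ≈ 7.228×10⁻⁵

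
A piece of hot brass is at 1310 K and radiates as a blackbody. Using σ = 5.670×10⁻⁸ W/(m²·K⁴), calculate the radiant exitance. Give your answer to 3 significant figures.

Stefan–Boltzmann: I = σT⁴ = 5.670×10⁻⁸ × (1310)⁴ = 1.67×10⁵ W/m².

I ≈ 1.67×10⁵ W/m²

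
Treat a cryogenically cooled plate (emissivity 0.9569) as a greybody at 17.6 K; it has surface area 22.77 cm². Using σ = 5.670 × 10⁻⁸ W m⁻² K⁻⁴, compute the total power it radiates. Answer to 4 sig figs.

P ≈ 1.185×10⁻⁵ W

Area A = 22.77 cm² = 2.277×10⁻³ m².
P = εσAT⁴ = 0.9569 × 5.670×10⁻⁸ × 2.277×10⁻³ × (17.6)⁴ = 1.185×10⁻⁵ W.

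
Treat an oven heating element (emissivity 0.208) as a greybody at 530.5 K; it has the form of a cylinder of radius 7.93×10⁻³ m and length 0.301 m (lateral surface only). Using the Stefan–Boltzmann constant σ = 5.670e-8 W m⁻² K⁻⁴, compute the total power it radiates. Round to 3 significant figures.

Lateral area A = 2πrL = 2π×7.93×10⁻³×0.301 = 0.0149975 m².
P = εσAT⁴ = 0.208 × 5.670×10⁻⁸ × 0.0149975 × (530.5)⁴ = 14.0 W.

P ≈ 14.0 W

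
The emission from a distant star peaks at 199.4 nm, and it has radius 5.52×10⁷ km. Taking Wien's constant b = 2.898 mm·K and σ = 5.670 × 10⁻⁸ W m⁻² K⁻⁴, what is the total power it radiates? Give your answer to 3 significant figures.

P ≈ 9.69×10³¹ W

Wien's law: T = b/λ_max = 2.898×10⁻³/1.994×10⁻⁷ = 14533.6 K.
Surface area A = 4πR² = 4π(5.52×10¹⁰ m)² = 3.82902×10²² m².
Then P = σAT⁴ = 5.670×10⁻⁸×3.82902×10²²×(14533.6)⁴ = 9.69×10³¹ W.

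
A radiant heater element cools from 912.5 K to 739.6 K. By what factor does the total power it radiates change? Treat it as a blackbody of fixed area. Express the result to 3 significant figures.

P₂/P₁ ≈ 0.432

P ∝ T⁴, so P₂/P₁ = (T₂/T₁)⁴ = (739.6/912.5)⁴ = (0.810521)⁴ = 0.432.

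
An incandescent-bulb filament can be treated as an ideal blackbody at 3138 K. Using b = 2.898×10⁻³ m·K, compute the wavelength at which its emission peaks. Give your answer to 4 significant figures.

Wien's displacement law: λ_max = b/T = (2.898×10⁻³ m·K)/(3138 K) = 9.2352×10⁻⁷ m.
That is 923.5 nm, in the infrared range.

λ_max ≈ 923.5 nm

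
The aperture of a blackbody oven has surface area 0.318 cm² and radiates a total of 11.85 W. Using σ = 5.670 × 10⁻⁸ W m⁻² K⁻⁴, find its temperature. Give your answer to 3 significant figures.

T ≈ 1.60×10³ K

Area A = 0.318 cm² = 3.18×10⁻⁵ m².
P = σAT⁴ ⇒ T = (P/(σA))^(1/4) = (11.85/(5.670×10⁻⁸×3.18×10⁻⁵))^(1/4) = 1.60×10³ K.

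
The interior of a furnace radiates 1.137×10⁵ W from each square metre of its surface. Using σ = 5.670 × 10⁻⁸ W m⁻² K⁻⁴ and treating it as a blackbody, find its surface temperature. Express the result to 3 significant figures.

T ≈ 1.19×10³ K

I = σT⁴, so T = (I/σ)^(1/4) = (1.137×10⁵/(5.670×10⁻⁸))^(1/4) = 1.19×10³ K.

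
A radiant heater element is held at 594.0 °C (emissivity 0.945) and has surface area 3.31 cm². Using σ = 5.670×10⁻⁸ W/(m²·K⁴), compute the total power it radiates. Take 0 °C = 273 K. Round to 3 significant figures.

T = 594.0 °C + 273 = 867.0 K.
Area A = 3.31 cm² = 3.31×10⁻⁴ m².
P = εσAT⁴ = 0.945 × 5.670×10⁻⁸ × 3.31×10⁻⁴ × (867.0)⁴ = 10.0 W.

P ≈ 10.0 W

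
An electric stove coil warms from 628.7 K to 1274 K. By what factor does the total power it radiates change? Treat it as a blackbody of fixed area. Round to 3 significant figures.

P₂/P₁ ≈ 16.9

P ∝ T⁴, so P₂/P₁ = (T₂/T₁)⁴ = (1274/628.7)⁴ = (2.02640)⁴ = 16.9.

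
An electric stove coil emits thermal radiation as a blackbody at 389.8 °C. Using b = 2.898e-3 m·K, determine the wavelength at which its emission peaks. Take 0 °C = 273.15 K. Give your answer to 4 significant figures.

T = 389.8 °C + 273.15 = 662.95 K.
Wien's displacement law: λ_max = b/T = (2.898×10⁻³ m·K)/(662.95 K) = 4.3714×10⁻⁶ m.
That is 4.371 μm, in the infrared range.

λ_max ≈ 4.371 μm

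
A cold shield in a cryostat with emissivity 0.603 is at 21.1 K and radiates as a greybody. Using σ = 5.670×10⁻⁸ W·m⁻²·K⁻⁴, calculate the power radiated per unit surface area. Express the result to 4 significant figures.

I ≈ 6.777×10⁻³ W/m²

Stefan–Boltzmann: I = εσT⁴ = 0.603 × 5.670×10⁻⁸ × (21.1)⁴ = 6.777×10⁻³ W/m².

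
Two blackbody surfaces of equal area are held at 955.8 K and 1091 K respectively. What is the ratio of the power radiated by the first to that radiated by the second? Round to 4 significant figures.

With equal areas, P₁/P₂ = (T₁/T₂)⁴ = (955.8/1091)⁴ = 0.5891.

P₁/P₂ ≈ 0.5891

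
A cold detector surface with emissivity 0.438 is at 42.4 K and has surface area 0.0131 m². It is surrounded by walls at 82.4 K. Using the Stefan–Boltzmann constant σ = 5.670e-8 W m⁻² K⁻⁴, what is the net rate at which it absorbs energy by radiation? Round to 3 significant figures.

Net gain ≈ 0.0139 W

Area A = 0.0131 m².
Net radiated power P_net = εσA(T⁴ − T₀⁴) = 0.438×5.670×10⁻⁸×0.0131×(42.4⁴ − 82.4⁴).
T⁴ − T₀⁴ = 3.23194×10⁶ − 4.61008×10⁷ = -4.28689×10⁷ K⁴, so P_net = -0.0139 W — negative, meaning a net gain of 0.0139 W.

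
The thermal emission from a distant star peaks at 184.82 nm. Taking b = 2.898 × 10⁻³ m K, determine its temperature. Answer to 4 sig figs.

T ≈ 1.568×10⁴ K

Wien's law gives T = b/λ_max = (2.898×10⁻³ m·K)/(1.8482×10⁻⁷ m) = 1.568×10⁴ K.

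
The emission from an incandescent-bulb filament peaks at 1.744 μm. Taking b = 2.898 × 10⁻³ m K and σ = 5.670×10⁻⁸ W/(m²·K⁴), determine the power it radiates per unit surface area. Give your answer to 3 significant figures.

Wien's law: T = b/λ_max = 2.898×10⁻³/1.744×10⁻⁶ = 1661.70 K.
Then I = σT⁴ = 5.670×10⁻⁸×(1661.70)⁴ = 4.32×10⁵ W/m².

I ≈ 4.32×10⁵ W/m²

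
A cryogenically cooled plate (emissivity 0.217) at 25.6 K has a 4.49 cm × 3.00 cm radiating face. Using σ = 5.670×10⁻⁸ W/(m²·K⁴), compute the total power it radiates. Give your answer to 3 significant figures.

Area A = 0.0449 × 0.0300 = 1.347×10⁻³ m².
P = εσAT⁴ = 0.217 × 5.670×10⁻⁸ × 1.347×10⁻³ × (25.6)⁴ = 7.12×10⁻⁶ W.

P ≈ 7.12×10⁻⁶ W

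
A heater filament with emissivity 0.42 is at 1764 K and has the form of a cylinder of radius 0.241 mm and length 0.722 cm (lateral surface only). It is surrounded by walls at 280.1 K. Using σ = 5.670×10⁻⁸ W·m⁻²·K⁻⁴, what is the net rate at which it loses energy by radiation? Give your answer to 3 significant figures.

Net loss ≈ 2.52 W

Lateral area A = 2πrL = 2π×2.41×10⁻⁴×7.22×10⁻³ = 1.09329×10⁻⁵ m².
Net radiated power P_net = εσA(T⁴ − T₀⁴) = 0.42×5.670×10⁻⁸×1.09329×10⁻⁵×(1764⁴ − 280.1⁴).
T⁴ − T₀⁴ = 9.68265×10¹² − 6.15535×10⁹ = 9.67649×10¹² K⁴, so P_net = 2.52 W.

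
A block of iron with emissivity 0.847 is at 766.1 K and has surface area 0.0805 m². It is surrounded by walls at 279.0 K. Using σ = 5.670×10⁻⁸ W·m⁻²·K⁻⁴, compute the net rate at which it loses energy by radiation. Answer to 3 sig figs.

Area A = 0.0805 m².
Net radiated power P_net = εσA(T⁴ − T₀⁴) = 0.847×5.670×10⁻⁸×0.0805×(766.1⁴ − 279.0⁴).
T⁴ − T₀⁴ = 3.44462×10¹¹ − 6.05922×10⁹ = 3.38403×10¹¹ K⁴, so P_net = 1.31×10³ W.

Net loss ≈ 1.31×10³ W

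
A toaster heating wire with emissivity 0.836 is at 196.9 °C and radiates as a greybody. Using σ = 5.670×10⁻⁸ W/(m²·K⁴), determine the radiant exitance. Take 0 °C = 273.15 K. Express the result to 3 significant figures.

T = 196.9 °C + 273.15 = 470.05 K.
Stefan–Boltzmann: I = εσT⁴ = 0.836 × 5.670×10⁻⁸ × (470.05)⁴ = 2.31×10³ W/m².

I ≈ 2.31×10³ W/m²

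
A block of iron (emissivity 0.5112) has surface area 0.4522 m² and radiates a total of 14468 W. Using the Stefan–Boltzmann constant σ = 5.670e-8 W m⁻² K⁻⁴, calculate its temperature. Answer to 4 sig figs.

Area A = 0.4522 m².
P = εσAT⁴ ⇒ T = (P/(εσA))^(1/4) = (14468/(0.5112×5.670×10⁻⁸×0.4522))^(1/4) = 1025 K.

T ≈ 1025 K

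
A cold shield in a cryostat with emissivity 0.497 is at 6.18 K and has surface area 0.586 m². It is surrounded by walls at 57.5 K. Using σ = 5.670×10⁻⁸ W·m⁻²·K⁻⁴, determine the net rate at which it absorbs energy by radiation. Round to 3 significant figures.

Area A = 0.586 m².
Net radiated power P_net = εσA(T⁴ − T₀⁴) = 0.497×5.670×10⁻⁸×0.586×(6.18⁴ − 57.5⁴).
T⁴ − T₀⁴ = 1458.66 − 1.09313×10⁷ = -1.09298×10⁷ K⁴, so P_net = -0.180 W — negative, meaning a net gain of 0.180 W.

Net gain ≈ 0.180 W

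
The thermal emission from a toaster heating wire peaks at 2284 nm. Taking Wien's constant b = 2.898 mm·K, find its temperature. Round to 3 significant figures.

T ≈ 1.27×10³ K

Wien's law gives T = b/λ_max = (2.898×10⁻³ m·K)/(2.284×10⁻⁶ m) = 1.27×10³ K.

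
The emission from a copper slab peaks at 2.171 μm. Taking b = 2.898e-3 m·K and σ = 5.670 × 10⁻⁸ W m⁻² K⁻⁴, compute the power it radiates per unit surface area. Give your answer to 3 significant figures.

Wien's law: T = b/λ_max = 2.898×10⁻³/2.171×10⁻⁶ = 1334.87 K.
Then I = σT⁴ = 5.670×10⁻⁸×(1334.87)⁴ = 1.80×10⁵ W/m².

I ≈ 1.80×10⁵ W/m²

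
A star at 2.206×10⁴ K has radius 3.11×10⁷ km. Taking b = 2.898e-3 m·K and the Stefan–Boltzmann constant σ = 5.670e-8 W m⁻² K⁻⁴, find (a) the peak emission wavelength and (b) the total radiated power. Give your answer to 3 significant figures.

λ_max ≈ 131 nm; P ≈ 1.63×10³² W

(a) λ_max = b/T = 2.898×10⁻³/2.206×10⁴ = 1.314×10⁻⁷ m = 131 nm.
Surface area A = 4πR² = 4π(3.11×10¹⁰ m)² = 1.21543×10²² m².
(b) P = σAT⁴ = 5.670×10⁻⁸×1.21543×10²²×(2.206×10⁴)⁴ = 1.63×10³² W.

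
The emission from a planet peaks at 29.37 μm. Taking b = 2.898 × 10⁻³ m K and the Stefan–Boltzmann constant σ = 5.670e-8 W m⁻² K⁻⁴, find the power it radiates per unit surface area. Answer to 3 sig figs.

Wien's law: T = b/λ_max = 2.898×10⁻³/2.937×10⁻⁵ = 98.6721 K.
Then I = σT⁴ = 5.670×10⁻⁸×(98.6721)⁴ = 5.37 W/m².

I ≈ 5.37 W/m²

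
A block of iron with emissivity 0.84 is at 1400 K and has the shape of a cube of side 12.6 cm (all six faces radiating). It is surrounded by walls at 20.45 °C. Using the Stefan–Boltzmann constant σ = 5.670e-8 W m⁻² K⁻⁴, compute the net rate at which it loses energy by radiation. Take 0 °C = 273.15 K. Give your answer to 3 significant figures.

Surroundings: T = 20.45 °C + 273.15 = 293.60 K.
Area A = 6s² = 6×(0.126 m)² = 0.095256 m².
Net radiated power P_net = εσA(T⁴ − T₀⁴) = 0.84×5.670×10⁻⁸×0.095256×(1400⁴ − 293.60⁴).
T⁴ − T₀⁴ = 3.84160×10¹² − 7.43061×10⁹ = 3.83417×10¹² K⁴, so P_net = 1.74×10⁴ W.

Net loss ≈ 1.74×10⁴ W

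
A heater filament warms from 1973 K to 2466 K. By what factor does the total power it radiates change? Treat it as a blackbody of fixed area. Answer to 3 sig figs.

P₂/P₁ ≈ 2.44

P ∝ T⁴, so P₂/P₁ = (T₂/T₁)⁴ = (2466/1973)⁴ = (1.24987)⁴ = 2.44.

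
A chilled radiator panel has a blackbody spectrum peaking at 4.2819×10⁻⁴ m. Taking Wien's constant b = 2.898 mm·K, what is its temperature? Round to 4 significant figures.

Wien's law gives T = b/λ_max = (2.898×10⁻³ m·K)/(4.2819×10⁻⁴ m) = 6.768 K.

T ≈ 6.768 K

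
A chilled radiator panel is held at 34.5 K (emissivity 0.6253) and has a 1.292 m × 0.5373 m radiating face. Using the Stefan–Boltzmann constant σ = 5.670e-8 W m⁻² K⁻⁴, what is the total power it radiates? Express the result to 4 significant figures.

Area A = 1.292 × 0.5373 = 0.694192 m².
P = εσAT⁴ = 0.6253 × 5.670×10⁻⁸ × 0.694192 × (34.5)⁴ = 0.03487 W.

P ≈ 0.03487 W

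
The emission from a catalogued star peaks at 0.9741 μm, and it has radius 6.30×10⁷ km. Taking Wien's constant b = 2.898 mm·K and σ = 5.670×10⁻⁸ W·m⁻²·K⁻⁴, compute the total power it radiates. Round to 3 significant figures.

Wien's law: T = b/λ_max = 2.898×10⁻³/9.741×10⁻⁷ = 2975.05 K.
Surface area A = 4πR² = 4π(6.30×10¹⁰ m)² = 4.98759×10²² m².
Then P = σAT⁴ = 5.670×10⁻⁸×4.98759×10²²×(2975.05)⁴ = 2.22×10²⁹ W.

P ≈ 2.22×10²⁹ W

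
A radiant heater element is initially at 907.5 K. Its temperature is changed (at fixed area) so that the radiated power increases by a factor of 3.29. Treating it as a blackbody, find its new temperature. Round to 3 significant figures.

P ∝ T⁴, so T₂/T₁ = (P₂/P₁)^(1/4) = (3.29)^(1/4) = 1.34679.
T₂ = 907.5 × 1.34679 = 1.22×10³ K.

T₂ ≈ 1.22×10³ K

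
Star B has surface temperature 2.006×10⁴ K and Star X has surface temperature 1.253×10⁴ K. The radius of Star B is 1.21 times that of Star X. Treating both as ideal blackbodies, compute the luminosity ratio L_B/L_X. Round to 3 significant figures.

L ∝ R²T⁴, so L_B/L_X = (R_B/R_X)²(T_B/T_X)⁴ = (1.21)² × (2.006×10⁴/1.253×10⁴)⁴ = 1.4641 × 6.56931 = 9.62.

L_B/L_X ≈ 9.62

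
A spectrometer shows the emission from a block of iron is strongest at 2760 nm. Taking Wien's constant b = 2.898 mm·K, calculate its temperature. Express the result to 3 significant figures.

T ≈ 1.05×10³ K

Wien's law gives T = b/λ_max = (2.898×10⁻³ m·K)/(2.760×10⁻⁶ m) = 1.05×10³ K.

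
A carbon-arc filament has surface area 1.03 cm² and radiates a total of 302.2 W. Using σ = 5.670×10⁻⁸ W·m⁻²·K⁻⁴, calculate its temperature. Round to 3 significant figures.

T ≈ 2.68×10³ K

Area A = 1.03 cm² = 1.03×10⁻⁴ m².
P = σAT⁴ ⇒ T = (P/(σA))^(1/4) = (302.2/(5.670×10⁻⁸×1.03×10⁻⁴))^(1/4) = 2.68×10³ K.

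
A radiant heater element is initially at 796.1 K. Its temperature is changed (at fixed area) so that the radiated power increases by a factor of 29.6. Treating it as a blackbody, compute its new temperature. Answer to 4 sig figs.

P ∝ T⁴, so T₂/T₁ = (P₂/P₁)^(1/4) = (29.6)^(1/4) = 2.33251.
T₂ = 796.1 × 2.33251 = 1857 K.

T₂ ≈ 1857 K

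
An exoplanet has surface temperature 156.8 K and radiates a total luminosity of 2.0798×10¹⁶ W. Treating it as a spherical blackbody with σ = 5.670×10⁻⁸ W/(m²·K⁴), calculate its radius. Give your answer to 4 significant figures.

R ≈ 6.949×10⁶ m

L = 4πR²σT⁴ ⇒ R = √(L/(4πσT⁴)).
σT⁴ = 34.2742 W/m², so R = √(2.0798×10¹⁶/(4π×34.2742)) = 6.949×10⁶ m.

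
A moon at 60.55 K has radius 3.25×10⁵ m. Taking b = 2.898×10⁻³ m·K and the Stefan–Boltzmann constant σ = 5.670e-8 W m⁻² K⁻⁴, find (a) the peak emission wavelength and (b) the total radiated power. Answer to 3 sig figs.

λ_max ≈ 47.9 μm; P ≈ 1.01×10¹² W

(a) λ_max = b/T = 2.898×10⁻³/60.55 = 4.786×10⁻⁵ m = 47.9 μm.
Surface area A = 4πR² = 4π(3.25×10⁵ m)² = 1.32732×10¹² m².
(b) P = σAT⁴ = 5.670×10⁻⁸×1.32732×10¹²×(60.55)⁴ = 1.01×10¹² W.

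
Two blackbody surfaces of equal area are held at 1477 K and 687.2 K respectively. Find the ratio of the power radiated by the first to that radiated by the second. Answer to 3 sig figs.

P₁/P₂ ≈ 21.3

With equal areas, P₁/P₂ = (T₁/T₂)⁴ = (1477/687.2)⁴ = 21.3.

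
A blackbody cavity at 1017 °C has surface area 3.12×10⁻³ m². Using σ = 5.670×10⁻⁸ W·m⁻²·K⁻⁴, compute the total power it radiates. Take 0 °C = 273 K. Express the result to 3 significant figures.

P ≈ 490 W

T = 1017 °C + 273 = 1290 K.
Area A = 3.12×10⁻³ m².
P = σAT⁴ = 5.670×10⁻⁸ × 3.12×10⁻³ × (1290)⁴ = 490 W.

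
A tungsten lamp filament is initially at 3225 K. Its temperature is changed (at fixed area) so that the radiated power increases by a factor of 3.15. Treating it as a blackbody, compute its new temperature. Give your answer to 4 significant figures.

T₂ ≈ 4296 K

P ∝ T⁴, so T₂/T₁ = (P₂/P₁)^(1/4) = (3.15)^(1/4) = 1.33223.
T₂ = 3225 × 1.33223 = 4296 K.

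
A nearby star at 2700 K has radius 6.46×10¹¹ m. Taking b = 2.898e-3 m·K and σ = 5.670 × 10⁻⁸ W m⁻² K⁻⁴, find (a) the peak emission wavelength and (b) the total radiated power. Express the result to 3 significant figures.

λ_max ≈ 1.07×10³ nm; P ≈ 1.58×10³¹ W

(a) λ_max = b/T = 2.898×10⁻³/2700 = 1.073×10⁻⁶ m = 1.07×10³ nm.
Surface area A = 4πR² = 4π(6.46×10¹¹ m)² = 5.24415×10²⁴ m².
(b) P = σAT⁴ = 5.670×10⁻⁸×5.24415×10²⁴×(2700)⁴ = 1.58×10³¹ W.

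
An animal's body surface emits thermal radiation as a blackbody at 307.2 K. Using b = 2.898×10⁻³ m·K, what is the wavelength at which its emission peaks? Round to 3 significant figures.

λ_max ≈ 9.43 μm

Wien's displacement law: λ_max = b/T = (2.898×10⁻³ m·K)/(307.2 K) = 9.434×10⁻⁶ m.
That is 9.43 μm, in the infrared range.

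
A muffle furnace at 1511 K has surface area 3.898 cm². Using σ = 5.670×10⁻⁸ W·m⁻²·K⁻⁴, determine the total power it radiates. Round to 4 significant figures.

P ≈ 115.2 W

Area A = 3.898 cm² = 3.898×10⁻⁴ m².
P = σAT⁴ = 5.670×10⁻⁸ × 3.898×10⁻⁴ × (1511)⁴ = 115.2 W.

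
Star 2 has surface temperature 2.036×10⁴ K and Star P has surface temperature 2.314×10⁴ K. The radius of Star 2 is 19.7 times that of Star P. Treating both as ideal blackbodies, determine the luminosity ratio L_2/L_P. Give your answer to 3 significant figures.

L_2/L_P ≈ 233

L ∝ R²T⁴, so L_2/L_P = (R_2/R_P)²(T_2/T_P)⁴ = (19.7)² × (2.036×10⁴/2.314×10⁴)⁴ = 388.09 × 0.599318 = 233.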